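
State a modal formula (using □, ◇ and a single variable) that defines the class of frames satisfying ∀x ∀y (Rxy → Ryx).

q → □◇q

The condition is symmetry. The B schema q → □◇q defines it.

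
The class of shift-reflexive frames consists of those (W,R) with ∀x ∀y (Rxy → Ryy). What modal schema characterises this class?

This is shift-reflexivity; the standard corresponding axiom is T□: □(□q → q).
Suppose □(□q→q) is valid. Take Rxy and set V(q)={w : Ryw}. Then at y, □q holds; since □(□q→q) at x, □q→q at y, so q at y, i.e. Ryy.

□(□q → q)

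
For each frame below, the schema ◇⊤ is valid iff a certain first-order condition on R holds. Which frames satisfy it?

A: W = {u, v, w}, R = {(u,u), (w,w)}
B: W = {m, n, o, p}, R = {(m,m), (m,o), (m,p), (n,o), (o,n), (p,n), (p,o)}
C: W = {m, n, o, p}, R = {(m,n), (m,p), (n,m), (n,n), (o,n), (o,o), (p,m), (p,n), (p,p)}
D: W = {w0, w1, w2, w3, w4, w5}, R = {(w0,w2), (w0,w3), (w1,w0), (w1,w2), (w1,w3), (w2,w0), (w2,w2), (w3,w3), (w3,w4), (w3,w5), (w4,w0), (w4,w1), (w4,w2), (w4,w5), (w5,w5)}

The schema corresponds to seriality: ∀x ∃y Rxy.
A: fails — world v has no successor.
B: holds.
C: holds.
D: holds.
Valid on: B, C, D.

B, C, D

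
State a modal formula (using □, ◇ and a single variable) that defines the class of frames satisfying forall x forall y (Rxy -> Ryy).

□(□ψ → ψ)

The condition is shift-reflexivity. The T□ schema □(□ψ → ψ) defines it.
Suppose □(□ψ→ψ) is valid. Take Rxy and set V(ψ)={w : Ryw}. Then at y, □ψ holds; since □(□ψ→ψ) at x, □ψ→ψ at y, so ψ at y, i.e. Ryy.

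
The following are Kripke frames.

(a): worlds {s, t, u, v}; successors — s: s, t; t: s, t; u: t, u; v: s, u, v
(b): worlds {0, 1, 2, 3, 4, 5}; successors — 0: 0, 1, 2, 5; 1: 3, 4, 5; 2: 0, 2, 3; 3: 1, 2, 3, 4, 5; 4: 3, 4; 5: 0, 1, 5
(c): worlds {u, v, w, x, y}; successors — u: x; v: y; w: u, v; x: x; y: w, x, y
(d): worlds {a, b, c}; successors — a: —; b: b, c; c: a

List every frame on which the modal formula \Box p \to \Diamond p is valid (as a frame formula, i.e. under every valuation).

Frame correspondent (Sahlqvist): \forall x \exists y Rxy — i.e. seriality.
(a): ✓.
(b): ✓.
(c): ✓.
(d): fails — world a has no successor.
Valid on: (a), (b), (c).

(a), (b), (c)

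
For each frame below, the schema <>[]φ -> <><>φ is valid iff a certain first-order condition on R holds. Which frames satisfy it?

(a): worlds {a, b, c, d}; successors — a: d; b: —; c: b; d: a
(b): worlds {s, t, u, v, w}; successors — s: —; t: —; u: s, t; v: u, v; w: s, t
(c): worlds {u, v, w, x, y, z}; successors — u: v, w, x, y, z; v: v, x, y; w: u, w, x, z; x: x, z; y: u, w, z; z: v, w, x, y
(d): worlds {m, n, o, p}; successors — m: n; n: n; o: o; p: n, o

(c), (d)

This is the axiom for a generalized confluence (Geach) condition; its first-order frame correspondent is forall x forall y (xRy -> exists w (yRw & x R^2 w)).
(a): fails — cRb but no w with bRw and cR²w.
(b): fails — uRs but no w* with sRw* and uR²w*.
(c): holds.
(d): holds.
Valid on: (c), (d).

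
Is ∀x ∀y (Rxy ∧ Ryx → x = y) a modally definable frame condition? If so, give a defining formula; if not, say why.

Modal frame validity is preserved under surjective bounded morphisms.
The 4-cycle (worlds a,b,c,d with a→b→c→d→a) is antisymmetric. Sending even-indexed worlds to a and odd-indexed worlds to b is a surjective bounded morphism onto the two-world frame with a↔b, which is not antisymmetric.
Hence antisymmetry is not modally definable.

No — not modally definable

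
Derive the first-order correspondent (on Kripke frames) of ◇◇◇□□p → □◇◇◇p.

This is a Sahlqvist (Geach-type) schema ◇^3□^2p → □^1◇^3p.
Minimal-valuation argument: fix x; take any y with xR^3y and any z with xR^1z. Set V(p) to the set of worlds R-reachable from y in exactly 2 steps. Then □^2p holds at y, so the antecedent holds at x; validity forces ◇^3p at z, giving a w with zR^3w and yR^2w.
First-order correspondent: ∀x ∀y ∀z ((xR³y ∧ xRz) → ∃w (yR²w ∧ zR³w)).

∀x ∀y ∀z ((xR³y ∧ xRz) → ∃w (yR²w ∧ zR³w))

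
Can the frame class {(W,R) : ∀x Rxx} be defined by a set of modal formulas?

Yes — defined by □q → q

Yes: it is reflexivity, defined by the T schema □q → q.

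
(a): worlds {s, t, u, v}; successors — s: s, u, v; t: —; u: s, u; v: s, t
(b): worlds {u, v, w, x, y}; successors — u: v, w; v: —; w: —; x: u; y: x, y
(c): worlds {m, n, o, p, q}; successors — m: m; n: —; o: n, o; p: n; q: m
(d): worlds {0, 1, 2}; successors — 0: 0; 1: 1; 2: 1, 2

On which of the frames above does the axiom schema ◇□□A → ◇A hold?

(d)

Frame correspondent (Sahlqvist): ∀x ∀y (xRy → ∃w (yR²w ∧ xRw)) — i.e. a generalized confluence (Geach) condition.
(a): fails — vRt but no w with tR²w and vRw.
(b): fails — uRv but no t with vR²t and uRt.
(c): fails — oRn but no w with nR²w and oRw.
(d): holds.
Valid on: (d).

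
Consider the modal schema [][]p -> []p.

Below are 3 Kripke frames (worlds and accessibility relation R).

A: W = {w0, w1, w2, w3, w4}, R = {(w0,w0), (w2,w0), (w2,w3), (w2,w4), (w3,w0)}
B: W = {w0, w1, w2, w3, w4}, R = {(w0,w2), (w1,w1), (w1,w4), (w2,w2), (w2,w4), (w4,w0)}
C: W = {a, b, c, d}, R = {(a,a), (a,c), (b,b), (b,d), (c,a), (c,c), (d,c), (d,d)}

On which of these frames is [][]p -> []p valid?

C

The schema corresponds to density: forall x forall y (Rxy -> exists z (Rxz & Rzy)).
A: fails — Rw2w4 but no z with Rw2z and Rzw4.
B: fails — Rw4w0 but no z with Rw4z and Rzw0.
C: satisfies the condition.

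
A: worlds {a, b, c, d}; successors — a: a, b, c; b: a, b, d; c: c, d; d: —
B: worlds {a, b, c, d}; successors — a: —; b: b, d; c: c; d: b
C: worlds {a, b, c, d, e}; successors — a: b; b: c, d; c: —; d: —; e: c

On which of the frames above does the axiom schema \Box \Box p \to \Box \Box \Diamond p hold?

B

Frame correspondent (Sahlqvist): \forall x \forall z (x R^2 z \to \exists w (x R^2 w \wedge zRw)) — i.e. a generalized confluence (Geach) condition.
A: fails — aR²d but no w with aR²w and dRw.
B: satisfies the condition.
C: fails — aR²c but no w with aR²w and cRw.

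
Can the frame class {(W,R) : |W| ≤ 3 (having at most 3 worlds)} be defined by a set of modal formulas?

Modal frame validity is preserved under disjoint unions.
Any modal formula valid on each of 4 disjoint one-world frames is valid on their disjoint union (validity is preserved under disjoint unions). Each one-world frame has |W|=1≤3, but the union has |W|=4.
So no modal formula (or set of formulas) defines exactly the |W|≤3 frames.

No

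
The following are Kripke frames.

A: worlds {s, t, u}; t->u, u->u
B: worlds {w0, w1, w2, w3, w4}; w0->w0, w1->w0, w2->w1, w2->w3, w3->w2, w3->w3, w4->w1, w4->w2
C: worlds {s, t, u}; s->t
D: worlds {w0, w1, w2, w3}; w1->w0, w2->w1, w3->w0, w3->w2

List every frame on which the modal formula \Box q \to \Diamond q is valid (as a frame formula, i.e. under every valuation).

The schema corresponds to seriality: \forall x \exists y Rxy.
A: fails — world s has no successor.
B: ✓.
C: fails — world t has no successor.
D: fails — world w0 has no successor.

B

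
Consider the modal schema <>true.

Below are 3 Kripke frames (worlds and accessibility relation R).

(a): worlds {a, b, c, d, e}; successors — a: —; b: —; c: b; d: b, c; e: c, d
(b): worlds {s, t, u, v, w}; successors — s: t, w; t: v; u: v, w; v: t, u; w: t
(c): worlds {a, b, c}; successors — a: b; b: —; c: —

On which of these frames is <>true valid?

(b)

Frame correspondent (Sahlqvist): forall x exists y Rxy — i.e. seriality.
(a): fails — world a has no successor.
(b): holds.
(c): fails — world b has no successor.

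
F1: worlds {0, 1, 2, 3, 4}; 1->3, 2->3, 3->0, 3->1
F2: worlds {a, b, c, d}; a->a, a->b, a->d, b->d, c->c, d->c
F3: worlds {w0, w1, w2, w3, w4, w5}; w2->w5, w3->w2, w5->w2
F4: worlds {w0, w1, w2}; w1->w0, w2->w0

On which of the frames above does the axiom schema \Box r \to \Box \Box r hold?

F4

The schema corresponds to transitivity: \forall x \forall y \forall z (Rxy \wedge Ryz \to Rxz).
F1: fails — R23 and R31 but not R21.
F2: fails — Rad and Rdc but not Rac.
F3: fails — Rw5w2 and Rw2w5 but not Rw5w5.
F4: condition met.
Valid on: F4.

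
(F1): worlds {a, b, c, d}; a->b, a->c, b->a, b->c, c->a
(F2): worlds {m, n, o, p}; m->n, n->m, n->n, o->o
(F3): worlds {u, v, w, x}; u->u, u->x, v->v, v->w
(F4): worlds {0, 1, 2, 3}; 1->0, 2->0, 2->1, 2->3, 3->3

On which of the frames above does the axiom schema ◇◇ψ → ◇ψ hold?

Frame correspondent (Sahlqvist): ∀x ∀y ∀z (Rxy ∧ Ryz → Rxz) — i.e. transitivity.
(F1): fails — Rab and Rba but not Raa.
(F2): fails — Rmn and Rnm but not Rmm.
(F3): ✓.
(F4): ✓.

(F3), (F4)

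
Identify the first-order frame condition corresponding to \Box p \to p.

Reflexivity

Suppose □p→p is valid. At any x set V(p)={w : Rxw}. Then □p holds at x, so p holds at x, i.e. Rxx.
Conversely, on a frame with reflexivity the schema holds at every world under every valuation.
So the correspondent is reflexivity.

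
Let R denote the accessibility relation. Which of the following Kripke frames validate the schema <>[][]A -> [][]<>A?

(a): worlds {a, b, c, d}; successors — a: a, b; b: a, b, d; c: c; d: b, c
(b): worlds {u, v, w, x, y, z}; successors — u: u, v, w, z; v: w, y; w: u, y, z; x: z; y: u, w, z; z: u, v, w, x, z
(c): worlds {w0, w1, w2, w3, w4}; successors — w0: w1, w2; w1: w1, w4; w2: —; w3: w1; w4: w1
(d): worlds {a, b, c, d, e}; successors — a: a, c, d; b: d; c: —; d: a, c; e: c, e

This is the axiom for a generalized confluence (Geach) condition; its first-order frame correspondent is forall x forall y forall z ((xRy & x R^2 z) -> exists w (y R^2 w & zRw)).
(a): fails — bRa, bR²c but no w with aR²w and cRw.
(b): condition met.
(c): fails — w0Rw2, w0R²w1 but no w with w2R²w and w1Rw.
(d): fails — aRa, aR²c but no w with aR²w and cRw.
Valid on: (b).

(b)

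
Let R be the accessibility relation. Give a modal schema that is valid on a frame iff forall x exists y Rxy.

□ψ → ◇ψ

This is seriality; the standard corresponding axiom is D: □ψ → ◇ψ.
Suppose □ψ→◇ψ is valid. At any x set V(ψ)=W. Then □ψ at x, so ◇ψ at x, so x has a successor.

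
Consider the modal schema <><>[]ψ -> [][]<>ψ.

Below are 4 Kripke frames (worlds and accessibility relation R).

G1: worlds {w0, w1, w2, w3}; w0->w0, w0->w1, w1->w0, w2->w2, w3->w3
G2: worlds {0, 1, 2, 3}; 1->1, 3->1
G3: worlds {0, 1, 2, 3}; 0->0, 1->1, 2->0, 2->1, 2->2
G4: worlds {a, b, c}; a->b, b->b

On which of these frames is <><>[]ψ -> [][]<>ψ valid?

G1, G2, G4

This is the axiom for a generalized confluence (Geach) condition; its first-order frame correspondent is forall x forall y forall z ((x R^2 y & x R^2 z) -> exists w (yRw & zRw)).
G1: satisfies the condition.
G2: satisfies the condition.
G3: fails — 2R²0, 2R²1 but no w with 0Rw and 1Rw.
G4: satisfies the condition.
Valid on: G1, G2, G4.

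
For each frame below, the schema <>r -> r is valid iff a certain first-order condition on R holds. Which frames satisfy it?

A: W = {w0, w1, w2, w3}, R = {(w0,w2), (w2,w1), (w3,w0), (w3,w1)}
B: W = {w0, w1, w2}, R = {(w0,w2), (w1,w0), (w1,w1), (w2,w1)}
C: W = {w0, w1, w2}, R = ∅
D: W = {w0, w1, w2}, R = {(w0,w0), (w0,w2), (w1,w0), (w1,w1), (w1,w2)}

The schema corresponds to a generalized confluence (Geach) condition: forall x forall y (xRy -> exists w (y = w & x = w)).
A: fails — w0Rw2 but w2 ≠ w0.
B: fails — w0Rw2 but w2 ≠ w0.
C: condition met.
D: fails — w0Rw2 but w2 ≠ w0.

C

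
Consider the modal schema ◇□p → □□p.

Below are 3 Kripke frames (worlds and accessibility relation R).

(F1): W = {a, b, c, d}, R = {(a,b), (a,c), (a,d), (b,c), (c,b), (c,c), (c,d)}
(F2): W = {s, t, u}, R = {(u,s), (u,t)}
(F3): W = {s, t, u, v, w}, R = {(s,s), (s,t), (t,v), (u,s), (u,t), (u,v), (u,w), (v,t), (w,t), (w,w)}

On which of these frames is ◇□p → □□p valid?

(F2)

This is the axiom for a generalized confluence (Geach) condition; its first-order frame correspondent is ∀x ∀y ∀z ((xRy ∧ xR²z) → ∃w (yRw ∧ z = w)).
(F1): fails — aRb, aR²b but no w with bRw and b=w.
(F2): condition met.
(F3): fails — sRs, sR²v but no w* with sRw* and v=w*.
Valid on: (F2).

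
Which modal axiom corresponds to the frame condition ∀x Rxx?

A defining formula is □p → p (the T axiom).
Suppose □p→p is valid. At any x set V(p)={w : Rxw}. Then □p holds at x, so p holds at x, i.e. Rxx.

□p → p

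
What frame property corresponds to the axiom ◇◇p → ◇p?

This is frame-equivalent to □p → □□p (substitute ¬p for p and contrapose).
Suppose □p→□□p is valid. Take Rxy, Ryz and set V(p)={w : Rxw}. Then □p at x, so □□p at x, so □p at y, so p at z, i.e. Rxz.
Conversely, on a frame with transitivity the schema holds at every world under every valuation.
Frame condition: ∀x ∀y ∀z (Rxy ∧ Ryz → Rxz).

transitivity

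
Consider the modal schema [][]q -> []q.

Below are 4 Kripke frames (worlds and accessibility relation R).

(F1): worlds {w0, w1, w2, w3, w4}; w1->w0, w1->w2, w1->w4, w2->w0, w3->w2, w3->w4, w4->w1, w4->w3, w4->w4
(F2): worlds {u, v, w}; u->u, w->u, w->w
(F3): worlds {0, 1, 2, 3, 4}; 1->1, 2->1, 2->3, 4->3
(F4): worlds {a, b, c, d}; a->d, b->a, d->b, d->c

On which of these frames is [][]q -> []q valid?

(F2)

The schema corresponds to density: forall x forall y (Rxy -> exists z (Rxz & Rzy)).
(F1): fails — Rw1w2 but no z with Rw1z and Rzw2.
(F2): satisfies the condition.
(F3): fails — R43 but no z with R4z and Rz3.
(F4): fails — Rdb but no z with Rdz and Rzb.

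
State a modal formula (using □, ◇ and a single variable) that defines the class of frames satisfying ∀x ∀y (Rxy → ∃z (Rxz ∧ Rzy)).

A defining formula is □□r → □r (the C4 axiom).
Suppose □□r→□r is valid. Take Rxy and set V(r)={w : xR²w}. Then □□r at x, so □r at x, so r at y, i.e. ∃z(Rxz∧Rzy).

□□r → □r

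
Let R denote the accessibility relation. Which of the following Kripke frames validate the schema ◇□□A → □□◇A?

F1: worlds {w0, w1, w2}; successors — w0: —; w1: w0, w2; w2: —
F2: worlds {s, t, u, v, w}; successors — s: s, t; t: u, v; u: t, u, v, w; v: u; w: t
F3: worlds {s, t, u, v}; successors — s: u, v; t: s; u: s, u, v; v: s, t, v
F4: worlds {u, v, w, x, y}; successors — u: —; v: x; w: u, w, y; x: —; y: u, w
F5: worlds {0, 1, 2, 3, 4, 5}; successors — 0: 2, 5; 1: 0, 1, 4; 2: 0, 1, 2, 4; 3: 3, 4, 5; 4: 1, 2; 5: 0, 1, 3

This is the axiom for a generalized confluence (Geach) condition; its first-order frame correspondent is ∀x ∀y ∀z ((xRy ∧ xR²z) → ∃w (yR²w ∧ zRw)).
F1: ✓.
F2: fails — uRw, uR²w but no w* with wR²w* and wRw*.
F3: fails — vRt, vR²t but no w with tR²w and tRw.
F4: fails — wRu, wR²u but no t with uR²t and uRt.
F5: ✓.

F1, F5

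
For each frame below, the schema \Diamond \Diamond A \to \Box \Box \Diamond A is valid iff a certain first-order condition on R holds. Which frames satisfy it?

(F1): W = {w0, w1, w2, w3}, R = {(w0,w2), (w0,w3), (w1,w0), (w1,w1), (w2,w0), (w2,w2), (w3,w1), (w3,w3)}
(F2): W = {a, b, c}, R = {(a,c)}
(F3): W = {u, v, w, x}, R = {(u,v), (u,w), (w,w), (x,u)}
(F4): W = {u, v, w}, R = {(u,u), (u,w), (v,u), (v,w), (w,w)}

This is the axiom for a generalized confluence (Geach) condition; its first-order frame correspondent is \forall x \forall y \forall z ((x R^2 y \wedge x R^2 z) \to \exists w (y = w \wedge zRw)).
(F1): fails — w0R²w0, w0R²w0 but no w with w0=w and w0Rw.
(F2): ✓.
(F3): fails — xR²v, xR²v but no t with v=t and vRt.
(F4): fails — uR²u, uR²w but no t with u=t and wRt.
Valid on: (F2).

(F2)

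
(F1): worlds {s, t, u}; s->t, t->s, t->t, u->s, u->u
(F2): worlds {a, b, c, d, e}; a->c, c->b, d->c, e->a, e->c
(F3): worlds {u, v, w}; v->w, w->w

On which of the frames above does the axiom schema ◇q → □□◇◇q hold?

(F3)

Frame correspondent (Sahlqvist): ∀x ∀y ∀z ((xRy ∧ xR²z) → ∃w (y = w ∧ zR²w)) — i.e. a generalized confluence (Geach) condition.
(F1): fails — uRu, uR²s but no w with u=w and sR²w.
(F2): fails — aRc, aR²b but no w with c=w and bR²w.
(F3): satisfies the condition.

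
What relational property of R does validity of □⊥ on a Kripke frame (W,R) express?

□⊥ is valid iff no world has any successor (otherwise □⊥ fails at any world with one).

Emptiness of R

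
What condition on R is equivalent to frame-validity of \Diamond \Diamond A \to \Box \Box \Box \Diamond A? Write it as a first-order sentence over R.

This is a Sahlqvist (Geach-type) schema ◇^2□^0A → □^3◇^1A.
First-order correspondent: \forall x \forall y \forall z ((x R^2 y \wedge x R^3 z) \to \exists w (y = w \wedge zRw)).

\forall x \forall y \forall z ((x R^2 y \wedge x R^3 z) \to \exists w (y = w \wedge zRw))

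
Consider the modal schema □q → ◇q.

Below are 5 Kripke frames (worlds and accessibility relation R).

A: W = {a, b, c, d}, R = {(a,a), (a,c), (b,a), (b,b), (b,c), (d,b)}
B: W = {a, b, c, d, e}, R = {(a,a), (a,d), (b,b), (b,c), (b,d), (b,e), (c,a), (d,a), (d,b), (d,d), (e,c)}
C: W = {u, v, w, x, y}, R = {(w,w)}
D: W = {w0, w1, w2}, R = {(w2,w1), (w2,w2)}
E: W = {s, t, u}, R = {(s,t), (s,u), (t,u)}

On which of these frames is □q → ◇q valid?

This is the axiom for seriality; its first-order frame correspondent is ∀x ∃y Rxy.
A: fails — world c has no successor.
B: condition met.
C: fails — world u has no successor.
D: fails — world w0 has no successor.
E: fails — world u has no successor.
Valid on: B.

B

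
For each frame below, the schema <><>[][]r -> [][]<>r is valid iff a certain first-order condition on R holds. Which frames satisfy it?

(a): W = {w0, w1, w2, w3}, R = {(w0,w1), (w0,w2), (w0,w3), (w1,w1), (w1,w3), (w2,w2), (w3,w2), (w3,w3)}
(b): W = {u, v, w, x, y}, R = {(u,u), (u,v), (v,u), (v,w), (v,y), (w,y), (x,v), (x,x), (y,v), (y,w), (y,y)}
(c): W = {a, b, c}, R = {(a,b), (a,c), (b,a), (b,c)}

(b)

Frame correspondent (Sahlqvist): forall x forall y forall z ((x R^2 y & x R^2 z) -> exists w (y R^2 w & zRw)) — i.e. a generalized confluence (Geach) condition.
(a): fails — w0R²w2, w0R²w1 but no w with w2R²w and w1Rw.
(b): holds.
(c): fails — aR²a, aR²c but no w with aR²w and cRw.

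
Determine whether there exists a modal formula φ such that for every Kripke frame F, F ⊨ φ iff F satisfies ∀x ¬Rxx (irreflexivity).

Not modally definable

If a class were modally definable it would be closed under surjective bounded morphisms (Goldblatt–Thomason).
The 5-cycle (worlds 0,1,2,3,4 with 0→1→2→3→4→0) is irreflexive, and the map sending every world to a single reflexive point • is a surjective bounded morphism (forth: every edge maps to (•,•); back: every world has a successor). So any modal formula valid on the 5-cycle is also valid on the reflexive point, which is not irreflexive.
So the class is not modally definable.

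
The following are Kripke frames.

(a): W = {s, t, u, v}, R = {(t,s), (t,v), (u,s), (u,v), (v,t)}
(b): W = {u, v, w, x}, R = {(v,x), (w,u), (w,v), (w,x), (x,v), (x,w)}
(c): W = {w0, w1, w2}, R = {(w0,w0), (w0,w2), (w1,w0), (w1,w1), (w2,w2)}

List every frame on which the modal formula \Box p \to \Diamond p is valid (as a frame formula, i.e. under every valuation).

(c)

This is the axiom for seriality; its first-order frame correspondent is \forall x \exists y Rxy.
(a): fails — world s has no successor.
(b): fails — world u has no successor.
(c): holds.
Valid on: (c).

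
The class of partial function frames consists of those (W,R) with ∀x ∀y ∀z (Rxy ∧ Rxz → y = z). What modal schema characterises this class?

The condition is partial functionality. The CD schema ◇s → □s defines it.

◇s → □s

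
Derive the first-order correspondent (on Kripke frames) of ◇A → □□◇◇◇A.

∀x ∀y ∀z ((xRy ∧ xR²z) → ∃w (y = w ∧ zR³w))

This is a Sahlqvist (Geach-type) schema ◇^1□^0A → □^2◇^3A.
Minimal-valuation argument: fix x; take any y with xR^1y and any z with xR^2z. Set V(A) to the set of worlds R-reachable from y in exactly 0 steps. Then □^0A holds at y, so the antecedent holds at x; validity forces ◇^3A at z, giving a w with zR^3w and yR^0w.
First-order correspondent: ∀x ∀y ∀z ((xRy ∧ xR²z) → ∃w (y = w ∧ zR³w)).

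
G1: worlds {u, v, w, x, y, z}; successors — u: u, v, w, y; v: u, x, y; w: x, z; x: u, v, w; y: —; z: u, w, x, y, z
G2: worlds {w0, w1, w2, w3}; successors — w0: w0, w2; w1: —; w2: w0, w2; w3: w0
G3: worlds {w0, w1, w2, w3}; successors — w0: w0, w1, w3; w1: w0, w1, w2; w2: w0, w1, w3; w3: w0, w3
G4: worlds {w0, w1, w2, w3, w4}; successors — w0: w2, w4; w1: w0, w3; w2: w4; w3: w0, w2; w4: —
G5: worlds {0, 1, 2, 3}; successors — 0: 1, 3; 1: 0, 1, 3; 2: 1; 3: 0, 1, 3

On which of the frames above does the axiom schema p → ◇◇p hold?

This is the axiom for a generalized confluence (Geach) condition; its first-order frame correspondent is ∀x ∃w (x = w ∧ xR²w).
G1: fails — at y but no t with y=t and yR²t.
G2: fails — at w1 but no w with w1=w and w1R²w.
G3: condition met.
G4: fails — at w0 but no w with w0=w and w0R²w.
G5: fails — at 2 but no w with 2=w and 2R²w.

G3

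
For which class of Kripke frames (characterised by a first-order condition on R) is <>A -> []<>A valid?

the Euclidean property

Suppose ◇A→□◇A is valid. Take Rxy, Rxz and set V(A)={y}. Then ◇A at x, so □◇A at x, so ◇A at z, so some w with Rzw has A; w=y, i.e. Rzy. By symmetry of the argument, Ryz.
Conversely, any frame satisfying forall x forall y forall z (Rxy & Rxz -> Ryz) validates the schema.
So the correspondent is the Euclidean property.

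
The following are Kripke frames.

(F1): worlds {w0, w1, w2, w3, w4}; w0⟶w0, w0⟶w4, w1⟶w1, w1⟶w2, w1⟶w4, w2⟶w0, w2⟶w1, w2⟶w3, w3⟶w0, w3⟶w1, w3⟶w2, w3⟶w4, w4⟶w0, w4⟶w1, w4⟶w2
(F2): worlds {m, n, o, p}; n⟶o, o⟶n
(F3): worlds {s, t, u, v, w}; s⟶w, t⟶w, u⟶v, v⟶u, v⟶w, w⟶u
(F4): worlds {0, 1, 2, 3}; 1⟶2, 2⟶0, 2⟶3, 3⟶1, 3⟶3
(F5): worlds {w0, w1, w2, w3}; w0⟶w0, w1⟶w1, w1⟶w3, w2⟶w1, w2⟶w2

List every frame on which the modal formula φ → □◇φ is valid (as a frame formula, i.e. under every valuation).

(F2)

This is the axiom for symmetry; its first-order frame correspondent is ∀x ∀y (Rxy → Ryx).
(F1): fails — Rw3w1 but not Rw1w3.
(F2): condition met.
(F3): fails — Rwu but not Ruw.
(F4): fails — R31 but not R13.
(F5): fails — Rw1w3 but not Rw3w1.
Valid on: (F2).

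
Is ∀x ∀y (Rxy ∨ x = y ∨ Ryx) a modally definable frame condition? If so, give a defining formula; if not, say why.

Not definable by any modal formula

Modal frame validity is preserved under disjoint unions.
Take 2 disjoint single-world reflexive frames: each is trivially connected, but their disjoint union has 2 worlds with no edge between distinct components, so it is not connected.
Hence connectedness of R is not modally definable.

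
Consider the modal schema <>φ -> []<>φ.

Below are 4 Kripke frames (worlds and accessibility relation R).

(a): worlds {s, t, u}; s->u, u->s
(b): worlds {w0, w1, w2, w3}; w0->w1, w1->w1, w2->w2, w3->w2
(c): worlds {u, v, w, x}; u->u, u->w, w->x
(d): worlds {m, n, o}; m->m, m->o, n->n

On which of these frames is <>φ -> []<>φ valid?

(b)

Frame correspondent (Sahlqvist): forall x forall y forall z (Rxy & Rxz -> Ryz) — i.e. the Euclidean property.
(a): fails — Rsu and Rsu but not Ruu.
(b): condition met.
(c): fails — Ruw and Ruw but not Rww.
(d): fails — Rmo and Rmo but not Roo.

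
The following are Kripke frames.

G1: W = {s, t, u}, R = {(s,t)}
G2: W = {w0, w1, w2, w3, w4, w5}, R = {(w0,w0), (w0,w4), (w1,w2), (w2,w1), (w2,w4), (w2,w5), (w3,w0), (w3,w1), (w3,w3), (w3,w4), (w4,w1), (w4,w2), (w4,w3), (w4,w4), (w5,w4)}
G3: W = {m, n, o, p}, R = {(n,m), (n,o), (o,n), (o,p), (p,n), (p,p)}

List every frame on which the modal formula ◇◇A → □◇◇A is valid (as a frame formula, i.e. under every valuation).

The schema corresponds to a generalized confluence (Geach) condition: ∀x ∀y ∀z ((xR²y ∧ xRz) → ∃w (y = w ∧ zR²w)).
G1: ✓.
G2: fails — w1R²w5, w1Rw2 but no w with w5=w and w2R²w.
G3: fails — nR²n, nRm but no w with n=w and mR²w.
Valid on: G1.

G1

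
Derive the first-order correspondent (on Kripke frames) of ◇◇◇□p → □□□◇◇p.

∀x ∀y ∀z ((xR³y ∧ xR³z) → ∃w (yRw ∧ zR²w))

This is a Sahlqvist (Geach-type) schema ◇^3□^1p → □^3◇^2p.
Minimal-valuation argument: fix x; take any y with xR^3y and any z with xR^3z. Set V(p) to the set of worlds R-reachable from y in exactly 1 step. Then □^1p holds at y, so the antecedent holds at x; validity forces ◇^2p at z, giving a w with zR^2w and yR^1w.
First-order correspondent: ∀x ∀y ∀z ((xR³y ∧ xR³z) → ∃w (yRw ∧ zR²w)).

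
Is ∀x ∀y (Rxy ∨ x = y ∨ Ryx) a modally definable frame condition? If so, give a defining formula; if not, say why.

If a class were modally definable it would be closed under disjoint unions (Goldblatt–Thomason).
Take 4 disjoint single-world reflexive frames: each is trivially connected, but their disjoint union has 4 worlds with no edge between distinct components, so it is not connected.
So no modal formula (or set of formulas) defines exactly the connected frames.

Not modally definable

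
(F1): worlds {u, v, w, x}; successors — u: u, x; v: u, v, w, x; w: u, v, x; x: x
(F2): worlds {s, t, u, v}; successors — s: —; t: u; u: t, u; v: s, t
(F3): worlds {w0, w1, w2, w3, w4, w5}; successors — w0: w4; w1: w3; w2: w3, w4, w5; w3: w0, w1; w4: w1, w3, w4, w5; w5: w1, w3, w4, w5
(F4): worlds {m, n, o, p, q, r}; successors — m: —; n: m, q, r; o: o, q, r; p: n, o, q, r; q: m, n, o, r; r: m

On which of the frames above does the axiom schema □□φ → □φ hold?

(F1)

The schema corresponds to density: ∀x ∀y (Rxy → ∃z (Rxz ∧ Rzy)).
(F1): satisfies the condition.
(F2): fails — Rvt but no z with Rvz and Rzt.
(F3): fails — Rw3w1 but no z with Rw3z and Rzw1.
(F4): fails — Rrm but no z with Rrz and Rzm.
Valid on: (F1).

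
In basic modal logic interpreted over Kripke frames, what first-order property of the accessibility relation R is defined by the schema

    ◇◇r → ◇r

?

Transitivity

Replacing r by ¬r and contraposing gives the equivalent schema □r → □□r.
Suppose □r→□□r is valid. Take Rxy, Ryz and set V(r)={w : Rxw}. Then □r at x, so □□r at x, so □r at y, so r at z, i.e. Rxz.
Conversely, on a frame with transitivity the schema holds at every world under every valuation.
Frame condition: ∀x ∀y ∀z (Rxy ∧ Ryz → Rxz).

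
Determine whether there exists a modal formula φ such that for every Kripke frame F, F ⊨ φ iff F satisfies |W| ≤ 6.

If a class were modally definable it would be closed under disjoint unions (Goldblatt–Thomason).
Any modal formula valid on each of 7 disjoint one-world frames is valid on their disjoint union (validity is preserved under disjoint unions). Each one-world frame has |W|=1≤6, but the union has |W|=7.
Hence having at most 6 worlds is not modally definable.

No — not modally definable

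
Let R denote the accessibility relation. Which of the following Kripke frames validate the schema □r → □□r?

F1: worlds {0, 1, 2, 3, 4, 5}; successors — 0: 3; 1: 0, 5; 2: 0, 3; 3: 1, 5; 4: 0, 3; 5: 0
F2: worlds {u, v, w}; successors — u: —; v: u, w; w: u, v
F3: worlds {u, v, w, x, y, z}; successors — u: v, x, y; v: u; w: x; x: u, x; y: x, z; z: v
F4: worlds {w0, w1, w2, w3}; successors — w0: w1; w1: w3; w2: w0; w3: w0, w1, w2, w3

none

This is the axiom for transitivity; its first-order frame correspondent is ∀x ∀y ∀z (Rxy ∧ Ryz → Rxz).
F1: fails — R10 and R03 but not R13.
F2: fails — Rwv and Rvw but not Rww.
F3: fails — Ruv and Rvu but not Ruu.
F4: fails — Rw1w3 and Rw3w1 but not Rw1w1.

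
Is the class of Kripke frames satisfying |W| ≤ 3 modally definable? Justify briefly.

If a class were modally definable it would be closed under disjoint unions (Goldblatt–Thomason).
Any modal formula valid on each of 4 disjoint one-world frames is valid on their disjoint union (validity is preserved under disjoint unions). Each one-world frame has |W|=1≤3, but the union has |W|=4.
Hence having at most 3 worlds is not modally definable.

No — not modally definable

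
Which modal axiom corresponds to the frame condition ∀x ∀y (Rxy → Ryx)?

r → □◇r

The condition is symmetry. The B schema r → □◇r defines it.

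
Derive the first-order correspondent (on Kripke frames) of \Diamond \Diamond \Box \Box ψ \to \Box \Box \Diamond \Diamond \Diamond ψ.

This is a Sahlqvist (Geach-type) schema ◇^2□^2ψ → □^2◇^3ψ.
Minimal-valuation argument: fix x; take any y with xR^2y and any z with xR^2z. Set V(ψ) to the set of worlds R-reachable from y in exactly 2 steps. Then □^2ψ holds at y, so the antecedent holds at x; validity forces ◇^3ψ at z, giving a w with zR^3w and yR^2w.
First-order correspondent: \forall x \forall y \forall z ((x R^2 y \wedge x R^2 z) \to \exists w (y R^2 w \wedge z R^3 w)).

\forall x \forall y \forall z ((x R^2 y \wedge x R^2 z) \to \exists w (y R^2 w \wedge z R^3 w))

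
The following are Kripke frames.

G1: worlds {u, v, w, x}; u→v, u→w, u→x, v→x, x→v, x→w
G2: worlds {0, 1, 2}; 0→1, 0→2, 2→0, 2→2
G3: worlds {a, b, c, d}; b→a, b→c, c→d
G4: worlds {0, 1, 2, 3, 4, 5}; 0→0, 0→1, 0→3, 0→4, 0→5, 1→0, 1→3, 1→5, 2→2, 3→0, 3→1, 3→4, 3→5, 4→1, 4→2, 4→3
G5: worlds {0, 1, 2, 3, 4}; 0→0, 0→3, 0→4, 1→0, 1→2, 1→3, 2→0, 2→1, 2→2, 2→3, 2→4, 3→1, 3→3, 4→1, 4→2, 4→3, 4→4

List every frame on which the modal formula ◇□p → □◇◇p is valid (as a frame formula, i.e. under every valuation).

G5

Frame correspondent (Sahlqvist): ∀x ∀y ∀z ((xRy ∧ xRz) → ∃w (yRw ∧ zR²w)) — i.e. a generalized confluence (Geach) condition.
G1: fails — uRv, uRv but no t with vRt and vR²t.
G2: fails — 0R1, 0R1 but no w with 1Rw and 1R²w.
G3: fails — bRa, bRa but no w with aRw and aR²w.
G4: fails — 0R0, 0R5 but no w with 0Rw and 5R²w.
G5: holds.
Valid on: G5.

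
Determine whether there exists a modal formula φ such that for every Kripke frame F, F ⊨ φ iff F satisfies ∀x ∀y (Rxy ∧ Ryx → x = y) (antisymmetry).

If a class were modally definable it would be closed under surjective bounded morphisms (Goldblatt–Thomason).
The 4-cycle (worlds 0,1,2,3 with 0→1→2→3→0) is antisymmetric. Sending even-indexed worlds to s and odd-indexed worlds to t is a surjective bounded morphism onto the two-world frame with s↔t, which is not antisymmetric.
Hence antisymmetry is not modally definable.

Not definable by any modal formula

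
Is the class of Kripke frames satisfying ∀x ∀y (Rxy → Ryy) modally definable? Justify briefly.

Yes: it is shift-reflexivity, defined by the T□ schema □(□p → p).

Definable; □(□p → p) defines it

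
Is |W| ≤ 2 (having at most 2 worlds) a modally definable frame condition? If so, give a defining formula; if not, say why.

Any modally definable frame class is closed under disjoint unions.
Any modal formula valid on each of 3 disjoint one-world frames is valid on their disjoint union (validity is preserved under disjoint unions). Each one-world frame has |W|=1≤2, but the union has |W|=3.
So no modal formula (or set of formulas) defines exactly the |W|≤2 frames.

No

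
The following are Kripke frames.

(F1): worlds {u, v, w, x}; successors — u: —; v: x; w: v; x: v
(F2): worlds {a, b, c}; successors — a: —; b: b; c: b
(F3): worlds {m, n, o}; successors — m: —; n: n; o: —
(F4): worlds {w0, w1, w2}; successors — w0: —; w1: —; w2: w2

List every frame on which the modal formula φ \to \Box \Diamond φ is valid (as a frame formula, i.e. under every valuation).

(F3), (F4)

Frame correspondent (Sahlqvist): \forall x \forall y (Rxy \to Ryx) — i.e. symmetry.
(F1): fails — Rwv but not Rvw.
(F2): fails — Rcb but not Rbc.
(F3): ✓.
(F4): ✓.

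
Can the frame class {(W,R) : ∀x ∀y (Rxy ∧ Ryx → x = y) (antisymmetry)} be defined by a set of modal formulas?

If a class were modally definable it would be closed under surjective bounded morphisms (Goldblatt–Thomason).
The 6-cycle (worlds s,t,u,v,w,x with s→t→u→v→w→x→s) is antisymmetric. Sending even-indexed worlds to a and odd-indexed worlds to b is a surjective bounded morphism onto the two-world frame with a↔b, which is not antisymmetric.
Hence antisymmetry is not modally definable.

Not definable by any modal formula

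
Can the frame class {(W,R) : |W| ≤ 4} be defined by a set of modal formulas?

If a class were modally definable it would be closed under disjoint unions (Goldblatt–Thomason).
Any modal formula valid on each of 5 disjoint one-world frames is valid on their disjoint union (validity is preserved under disjoint unions). Each one-world frame has |W|=1≤4, but the union has |W|=5.
So no modal formula (or set of formulas) defines exactly the |W|≤4 frames.

No — not modally definable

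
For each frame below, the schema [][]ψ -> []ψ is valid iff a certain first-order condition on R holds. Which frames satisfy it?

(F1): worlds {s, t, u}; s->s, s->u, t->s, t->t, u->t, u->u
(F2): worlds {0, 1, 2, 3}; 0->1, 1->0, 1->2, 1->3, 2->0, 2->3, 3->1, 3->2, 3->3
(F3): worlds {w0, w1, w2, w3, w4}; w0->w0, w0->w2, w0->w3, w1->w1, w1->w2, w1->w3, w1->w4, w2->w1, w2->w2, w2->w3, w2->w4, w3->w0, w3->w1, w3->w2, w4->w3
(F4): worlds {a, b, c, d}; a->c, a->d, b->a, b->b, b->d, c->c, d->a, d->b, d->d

The schema corresponds to density: forall x forall y (Rxy -> exists z (Rxz & Rzy)).
(F1): condition met.
(F2): fails — R01 but no z with R0z and Rz1.
(F3): fails — Rw4w3 but no z with Rw4z and Rzw3.
(F4): condition met.
Valid on: (F1), (F4).

(F1), (F4)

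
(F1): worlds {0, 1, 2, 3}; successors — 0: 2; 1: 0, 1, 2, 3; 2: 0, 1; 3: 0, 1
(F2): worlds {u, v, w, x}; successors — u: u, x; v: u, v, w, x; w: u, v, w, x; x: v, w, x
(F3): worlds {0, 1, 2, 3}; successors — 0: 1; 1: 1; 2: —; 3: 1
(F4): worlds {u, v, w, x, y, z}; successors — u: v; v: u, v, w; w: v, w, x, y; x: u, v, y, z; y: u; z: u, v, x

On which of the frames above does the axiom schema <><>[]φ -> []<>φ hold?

(F2), (F3)

This is the axiom for a generalized confluence (Geach) condition; its first-order frame correspondent is forall x forall y forall z ((x R^2 y & xRz) -> exists w (yRw & zRw)).
(F1): fails — 0R²0, 0R2 but no w with 0Rw and 2Rw.
(F2): holds.
(F3): holds.
(F4): fails — vR²y, vRu but no t with yRt and uRt.
Valid on: (F2), (F3).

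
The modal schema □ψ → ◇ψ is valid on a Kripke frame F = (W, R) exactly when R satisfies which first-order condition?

seriality: ∀x ∃y Rxy

Suppose □ψ→◇ψ is valid. At any x set V(ψ)=W. Then □ψ at x, so ◇ψ at x, so x has a successor.
Conversely, any frame satisfying ∀x ∃y Rxy validates the schema.
Frame condition: ∀x ∃y Rxy.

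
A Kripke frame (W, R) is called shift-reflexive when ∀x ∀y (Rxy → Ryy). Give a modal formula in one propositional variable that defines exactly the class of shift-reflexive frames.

The condition is shift-reflexivity. The T□ schema □(□q → q) defines it.

□(□q → q)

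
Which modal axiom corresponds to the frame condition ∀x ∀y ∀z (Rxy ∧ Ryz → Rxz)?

□s → □□s

A defining formula is □s → □□s (the 4 axiom).
Suppose □s→□□s is valid. Take Rxy, Ryz and set V(s)={w : Rxw}. Then □s at x, so □□s at x, so □s at y, so s at z, i.e. Rxz.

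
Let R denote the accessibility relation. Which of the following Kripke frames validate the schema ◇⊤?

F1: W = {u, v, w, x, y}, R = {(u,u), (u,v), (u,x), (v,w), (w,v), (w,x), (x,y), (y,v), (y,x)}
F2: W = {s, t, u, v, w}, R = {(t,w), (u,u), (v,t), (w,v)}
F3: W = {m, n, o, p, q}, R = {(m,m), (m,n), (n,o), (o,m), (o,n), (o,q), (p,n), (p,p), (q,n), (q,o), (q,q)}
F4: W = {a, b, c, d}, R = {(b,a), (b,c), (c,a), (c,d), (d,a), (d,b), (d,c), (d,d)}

F1, F3

This is the axiom for seriality; its first-order frame correspondent is ∀x ∃y Rxy.
F1: satisfies the condition.
F2: fails — world s has no successor.
F3: satisfies the condition.
F4: fails — world a has no successor.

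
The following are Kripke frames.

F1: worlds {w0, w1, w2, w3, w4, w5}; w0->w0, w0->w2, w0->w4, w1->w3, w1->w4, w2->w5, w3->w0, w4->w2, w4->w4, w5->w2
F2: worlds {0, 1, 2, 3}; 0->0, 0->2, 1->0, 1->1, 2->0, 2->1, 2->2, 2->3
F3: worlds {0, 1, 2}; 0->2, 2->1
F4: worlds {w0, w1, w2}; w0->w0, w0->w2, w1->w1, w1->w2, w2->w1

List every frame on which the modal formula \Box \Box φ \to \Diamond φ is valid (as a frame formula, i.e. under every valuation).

F4

The schema corresponds to a generalized confluence (Geach) condition: \forall x \exists w (x R^2 w \wedge xRw).
F1: fails — at w2 but no w with w2R²w and w2Rw.
F2: fails — at 3 but no w with 3R²w and 3Rw.
F3: fails — at 0 but no w with 0R²w and 0Rw.
F4: satisfies the condition.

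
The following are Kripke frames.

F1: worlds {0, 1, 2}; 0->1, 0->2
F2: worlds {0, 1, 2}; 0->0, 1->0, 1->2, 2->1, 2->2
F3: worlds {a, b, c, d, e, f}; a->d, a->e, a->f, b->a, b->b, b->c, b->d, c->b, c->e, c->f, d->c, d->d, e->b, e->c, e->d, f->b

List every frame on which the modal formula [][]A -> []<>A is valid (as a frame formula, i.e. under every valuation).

The schema corresponds to a generalized confluence (Geach) condition: forall x forall z (xRz -> exists w (x R^2 w & zRw)).
F1: fails — 0R1 but no w with 0R²w and 1Rw.
F2: ✓.
F3: ✓.
Valid on: F2, F3.

F2, F3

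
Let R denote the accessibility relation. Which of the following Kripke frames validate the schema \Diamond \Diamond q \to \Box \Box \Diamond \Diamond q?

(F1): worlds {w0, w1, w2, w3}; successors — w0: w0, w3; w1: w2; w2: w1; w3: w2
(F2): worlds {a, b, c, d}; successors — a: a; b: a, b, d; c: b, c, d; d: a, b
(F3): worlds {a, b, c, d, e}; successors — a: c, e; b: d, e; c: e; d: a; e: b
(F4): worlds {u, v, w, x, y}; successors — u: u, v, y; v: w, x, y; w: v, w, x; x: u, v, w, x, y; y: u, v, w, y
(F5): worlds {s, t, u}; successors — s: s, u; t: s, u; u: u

Frame correspondent (Sahlqvist): \forall x \forall y \forall z ((x R^2 y \wedge x R^2 z) \to \exists w (y = w \wedge z R^2 w)) — i.e. a generalized confluence (Geach) condition.
(F1): fails — w0R²w0, w0R²w2 but no w with w0=w and w2R²w.
(F2): fails — bR²b, bR²a but no w with b=w and aR²w.
(F3): fails — aR²b, aR²e but no w with b=w and eR²w.
(F4): holds.
(F5): fails — sR²s, sR²u but no w with s=w and uR²w.
Valid on: (F4).

(F4)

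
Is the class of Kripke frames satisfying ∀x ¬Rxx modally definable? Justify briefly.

No — not modally definable

Any modally definable frame class is closed under surjective bounded morphisms.
The 3-cycle (worlds a,b,c with a→b→c→a) is irreflexive, and the map sending every world to a single reflexive point • is a surjective bounded morphism (forth: every edge maps to (•,•); back: every world has a successor). So any modal formula valid on the 3-cycle is also valid on the reflexive point, which is not irreflexive.
Hence irreflexivity is not modally definable.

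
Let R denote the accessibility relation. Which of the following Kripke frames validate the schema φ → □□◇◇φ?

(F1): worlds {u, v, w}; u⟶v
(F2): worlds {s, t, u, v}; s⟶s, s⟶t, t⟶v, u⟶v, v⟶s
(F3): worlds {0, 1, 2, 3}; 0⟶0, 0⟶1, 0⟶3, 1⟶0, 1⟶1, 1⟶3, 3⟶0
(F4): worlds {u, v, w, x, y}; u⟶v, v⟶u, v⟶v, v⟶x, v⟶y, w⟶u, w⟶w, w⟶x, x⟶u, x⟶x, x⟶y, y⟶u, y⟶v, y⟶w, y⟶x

(F1), (F3)

The schema corresponds to a generalized confluence (Geach) condition: ∀x ∀z (xR²z → ∃w (x = w ∧ zR²w)).
(F1): ✓.
(F2): fails — uR²s but no w with u=w and sR²w.
(F3): ✓.
(F4): fails — wR²u but no t with w=t and uR²t.
Valid on: (F1), (F3).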